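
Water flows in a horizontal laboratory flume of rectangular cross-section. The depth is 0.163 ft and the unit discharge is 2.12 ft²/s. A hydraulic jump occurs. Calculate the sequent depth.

V₁ = q/y₁ = 2.12/0.163 = 13.0 ft/s. Fr₁ = V₁/√(g·y₁) = 13.0/√(32.2×0.163) = 5.68.
Sequent-depth ratio: y₂/y₁ = ½[√(1 + 8Fr₁²) − 1] = ½[√258.8 − 1] = 7.54.
y₂ = 7.54 × 0.163 = 1.23 ft.

y₂ = 1.23 ft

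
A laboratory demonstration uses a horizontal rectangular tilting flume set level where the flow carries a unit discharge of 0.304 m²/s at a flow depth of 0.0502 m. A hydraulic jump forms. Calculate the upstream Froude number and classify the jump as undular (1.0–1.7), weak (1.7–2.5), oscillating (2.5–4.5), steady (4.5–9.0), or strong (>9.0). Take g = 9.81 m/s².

V₁ = q/y₁ = 0.304/0.0502 = 6.06 m/s. Fr₁ = V₁/√(g·y₁) = 6.06/√(9.81×0.0502) = 8.63.
Fr₁ = 8.63 lies in the steady range.

Fr₁ = 8.63; steady jump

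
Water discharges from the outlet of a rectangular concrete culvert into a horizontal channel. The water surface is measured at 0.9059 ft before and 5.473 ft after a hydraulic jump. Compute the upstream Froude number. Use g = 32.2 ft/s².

For a rectangular channel the momentum equation gives q² = ½·g·y₁·y₂·(y₁ + y₂) = ½×32.2×0.9059×5.473×6.379 = 509.2.
q = √509.2 = 22.57 ft²/s.
V₁ = q/y₁ = 24.91 ft/s; Fr₁ = V₁/√(g·y₁) = 4.612.

Fr₁ = 4.612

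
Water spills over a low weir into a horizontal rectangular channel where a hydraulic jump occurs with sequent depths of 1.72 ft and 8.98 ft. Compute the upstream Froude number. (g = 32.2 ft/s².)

For a rectangular channel the momentum equation gives q² = ½·g·y₁·y₂·(y₁ + y₂) = ½×32.2×1.72×8.98×10.7 = 2661.
q = √2661 = 51.6 ft²/s.
V₁ = q/y₁ = 30.0 ft/s; Fr₁ = V₁/√(g·y₁) = 4.03.

Fr₁ = 4.03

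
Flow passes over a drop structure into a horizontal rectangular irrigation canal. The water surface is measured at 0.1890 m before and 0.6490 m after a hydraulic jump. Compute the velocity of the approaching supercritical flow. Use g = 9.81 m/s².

V₁ = 3.757 m/s

For a rectangular channel the momentum equation gives q² = ½·g·y₁·y₂·(y₁ + y₂) = ½×9.81×0.1890×0.6490×0.8380 = 0.5042.
q = √0.5042 = 0.7101 m²/s.
V₁ = q/y₁ = 0.7101/0.1890 = 3.757 m/s.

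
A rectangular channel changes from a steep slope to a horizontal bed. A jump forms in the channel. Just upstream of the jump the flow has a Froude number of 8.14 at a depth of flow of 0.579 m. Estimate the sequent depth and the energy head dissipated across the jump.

Fr₁ = 8.14 (given).
From the momentum equation for a rectangular channel, y₂/y₁ = ½[√(1 + 8Fr₁²) − 1] = ½[√531.1 − 1] = 11.0.
y₂ = 11.0 × 0.579 = 6.38 m.
Head loss: ΔE = (y₂ − y₁)³/(4y₁y₂) = (6.38 − 0.579)³/(4×0.579×6.38) = 195/14.8 = 13.2 m.

y₂ = 6.38 m; ΔE = 13.2 m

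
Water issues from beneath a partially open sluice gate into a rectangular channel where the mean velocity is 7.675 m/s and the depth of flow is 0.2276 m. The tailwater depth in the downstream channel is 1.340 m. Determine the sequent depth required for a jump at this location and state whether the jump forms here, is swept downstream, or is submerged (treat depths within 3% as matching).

y₂ = 1.543 m; the jump is swept downstream

Fr₁ = V₁/√(g·y₁) = 7.675/√(9.81×0.2276) = 5.136.
From the momentum equation for a rectangular channel, y₂/y₁ = ½[√(1 + 8Fr₁²) − 1] = ½[√212.06 − 1] = 6.781.
y₂ = 6.781 × 0.2276 = 1.543 m.
Tailwater y_tw = 1.340 m: y_tw < y₂, so the jump is swept downstream.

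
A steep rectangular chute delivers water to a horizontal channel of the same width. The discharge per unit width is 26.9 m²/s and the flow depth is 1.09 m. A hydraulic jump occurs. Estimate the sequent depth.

y₂ = 11.1 m

V₁ = q/y₁ = 26.9/1.09 = 24.7 m/s. Fr₁ = V₁/√(g·y₁) = 24.7/√(9.81×1.09) = 7.55.
By Bélanger, y₂/y₁ = ½[√(1 + 8Fr₁²) − 1] = ½[√456.7 − 1] = 10.2.
y₂ = 10.2 × 1.09 = 11.1 m.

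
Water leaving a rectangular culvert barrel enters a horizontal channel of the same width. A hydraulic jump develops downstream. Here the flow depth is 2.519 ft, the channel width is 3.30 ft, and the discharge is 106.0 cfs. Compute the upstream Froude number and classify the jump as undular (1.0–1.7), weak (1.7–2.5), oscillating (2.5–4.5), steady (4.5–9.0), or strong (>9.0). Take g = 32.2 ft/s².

q = Q/b = 106.0/3.30 = 32.12 ft²/s; V₁ = q/y₁ = 12.75 ft/s. Fr₁ = V₁/√(g·y₁) = 1.416.
Fr₁ = 1.416 lies in the undular range.

Fr₁ = 1.416; undular jump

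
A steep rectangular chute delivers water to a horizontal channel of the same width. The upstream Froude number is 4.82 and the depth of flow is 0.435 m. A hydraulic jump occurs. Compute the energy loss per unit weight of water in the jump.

Fr₁ = 4.82 (given).
By Bélanger, y₂/y₁ = ½[√(1 + 8Fr₁²) − 1] = ½[√186.9 − 1] = 6.33.
y₂ = 6.33 × 0.435 = 2.76 m.
Head loss: ΔE = (y₂ − y₁)³/(4y₁y₂) = (2.76 − 0.435)³/(4×0.435×2.76) = 12.5/4.79 = 2.61 m.

ΔE = 2.61 m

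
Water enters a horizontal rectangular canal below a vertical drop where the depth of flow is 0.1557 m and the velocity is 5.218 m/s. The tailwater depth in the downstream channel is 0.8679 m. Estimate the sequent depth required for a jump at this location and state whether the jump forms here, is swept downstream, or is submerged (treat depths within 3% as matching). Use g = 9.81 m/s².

Fr₁ = V₁/√(g·y₁) = 5.218/√(9.81×0.1557) = 4.222.
Bélanger equation: y₂/y₁ = ½[√(1 + 8Fr₁²) − 1] = ½[√143.61 − 1] = 5.492.
y₂ = 5.492 × 0.1557 = 0.8551 m.
Tailwater y_tw = 0.8679 m: y_tw ≈ y₂, so the jump forms here.

y₂ = 0.8551 m; the jump forms here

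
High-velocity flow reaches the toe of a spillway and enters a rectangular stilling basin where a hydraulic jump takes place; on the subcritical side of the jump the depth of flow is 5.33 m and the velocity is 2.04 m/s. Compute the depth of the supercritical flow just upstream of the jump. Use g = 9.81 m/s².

Fr₂ = V₂/√(g·y₂) = 2.04/√(9.81×5.33) = 0.282.
Applying the sequent-depth relation in reverse, y₁/y₂ = ½[√(1 + 8Fr₂²) − 1] = ½[√1.637 − 1] = 0.140.
y₁ = 0.140 × 5.33 = 0.744 m.

y₁ = 0.744 m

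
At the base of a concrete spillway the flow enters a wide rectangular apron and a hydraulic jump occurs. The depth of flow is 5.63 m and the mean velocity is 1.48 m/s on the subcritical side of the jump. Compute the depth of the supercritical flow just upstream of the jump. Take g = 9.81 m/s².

y₁ = 0.416 m

Fr₂ = V₂/√(g·y₂) = 1.48/√(9.81×5.63) = 0.199.
The Bélanger relation is symmetric: y₁/y₂ = ½[√(1 + 8Fr₂²) − 1] = ½[√1.317 − 1] = 0.0739.
y₁ = 0.0739 × 5.63 = 0.416 m.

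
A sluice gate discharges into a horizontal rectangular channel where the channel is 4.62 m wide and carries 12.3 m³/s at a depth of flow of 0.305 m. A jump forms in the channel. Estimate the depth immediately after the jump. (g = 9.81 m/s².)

y₂ = 2.03 m

q = Q/b = 12.3/4.62 = 2.66 m²/s; V₁ = q/y₁ = 8.73 m/s. Fr₁ = V₁/√(g·y₁) = 5.05.
By Bélanger, y₂/y₁ = ½[√(1 + 8Fr₁²) − 1] = ½[√204.7 − 1] = 6.65.
y₂ = 6.65 × 0.305 = 2.03 m.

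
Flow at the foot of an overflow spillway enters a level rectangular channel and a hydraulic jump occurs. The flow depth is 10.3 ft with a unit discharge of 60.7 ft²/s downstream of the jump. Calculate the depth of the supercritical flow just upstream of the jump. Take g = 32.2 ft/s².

V₂ = q/y₂ = 60.7/10.3 = 5.89 ft/s; Fr₂ = V₂/√(g·y₂) = 0.324.
From the momentum equation (using Fr₂), y₁/y₂ = ½[√(1 + 8Fr₂²) − 1] = ½[√1.838 − 1] = 0.178.
y₁ = 0.178 × 10.3 = 1.83 ft.

y₁ = 1.83 ft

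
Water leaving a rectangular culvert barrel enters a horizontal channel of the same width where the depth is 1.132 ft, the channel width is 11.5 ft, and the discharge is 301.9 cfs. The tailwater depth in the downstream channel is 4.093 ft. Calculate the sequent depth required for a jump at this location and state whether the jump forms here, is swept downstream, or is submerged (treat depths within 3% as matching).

y₂ = 5.609 ft; the jump is swept downstream

q = Q/b = 301.9/11.5 = 26.25 ft²/s; V₁ = q/y₁ = 23.19 ft/s. Fr₁ = V₁/√(g·y₁) = 3.841.
Sequent-depth ratio: y₂/y₁ = ½[√(1 + 8Fr₁²) − 1] = ½[√119.04 − 1] = 4.955.
y₂ = 4.955 × 1.132 = 5.609 ft.
Tailwater y_tw = 4.093 ft: y_tw < y₂, so the jump is swept downstream.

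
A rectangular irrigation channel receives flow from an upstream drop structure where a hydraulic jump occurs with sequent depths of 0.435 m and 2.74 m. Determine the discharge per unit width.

For a rectangular channel the momentum equation gives q² = ½·g·y₁·y₂·(y₁ + y₂) = ½×9.81×0.435×2.74×3.18 = 18.6.
q = √18.6 = 4.31 m²/s.

q = 4.31 m²/s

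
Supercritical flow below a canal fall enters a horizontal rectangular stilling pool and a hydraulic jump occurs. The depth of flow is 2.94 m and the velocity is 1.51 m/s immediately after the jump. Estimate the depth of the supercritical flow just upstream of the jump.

Fr₂ = V₂/√(g·y₂) = 1.51/√(9.81×2.94) = 0.281.
Since the conjugate-depth ratio holds either way, y₁/y₂ = ½[√(1 + 8Fr₂²) − 1] = ½[√1.632 − 1] = 0.139.
y₁ = 0.139 × 2.94 = 0.408 m.

y₁ = 0.408 m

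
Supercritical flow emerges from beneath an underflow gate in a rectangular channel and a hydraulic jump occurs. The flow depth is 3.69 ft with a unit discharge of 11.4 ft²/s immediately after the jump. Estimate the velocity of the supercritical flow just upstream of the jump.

V₂ = q/y₂ = 11.4/3.69 = 3.09 ft/s; Fr₂ = V₂/√(g·y₂) = 0.283.
Applying the sequent-depth relation in reverse, y₁/y₂ = ½[√(1 + 8Fr₂²) − 1] = ½[√1.643 − 1] = 0.141.
y₁ = 0.141 × 3.69 = 0.520 ft.
V₁ = q/y₁ = 11.4/0.520 = 21.9 ft/s.

V₁ = 21.9 ft/s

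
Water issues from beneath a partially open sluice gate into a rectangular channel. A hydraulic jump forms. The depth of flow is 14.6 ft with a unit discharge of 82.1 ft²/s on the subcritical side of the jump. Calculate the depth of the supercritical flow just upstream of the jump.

y₁ = 1.75 ft

V₂ = q/y₂ = 82.1/14.6 = 5.62 ft/s; Fr₂ = V₂/√(g·y₂) = 0.259.
The Bélanger relation is symmetric: y₁/y₂ = ½[√(1 + 8Fr₂²) − 1] = ½[√1.538 − 1] = 0.120.
y₁ = 0.120 × 14.6 = 1.75 ft.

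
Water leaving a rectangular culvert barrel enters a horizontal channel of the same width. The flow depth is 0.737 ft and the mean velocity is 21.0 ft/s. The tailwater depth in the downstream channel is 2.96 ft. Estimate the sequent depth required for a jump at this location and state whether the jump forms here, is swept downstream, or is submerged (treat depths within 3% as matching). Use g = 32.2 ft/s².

Fr₁ = V₁/√(g·y₁) = 21.0/√(32.2×0.737) = 4.31.
Bélanger equation: y₂/y₁ = ½[√(1 + 8Fr₁²) − 1] = ½[√149.7 − 1] = 5.62.
y₂ = 5.62 × 0.737 = 4.14 ft.
Tailwater y_tw = 2.96 ft: y_tw < y₂, so the jump is swept downstream.

y₂ = 4.14 ft; the jump is swept downstream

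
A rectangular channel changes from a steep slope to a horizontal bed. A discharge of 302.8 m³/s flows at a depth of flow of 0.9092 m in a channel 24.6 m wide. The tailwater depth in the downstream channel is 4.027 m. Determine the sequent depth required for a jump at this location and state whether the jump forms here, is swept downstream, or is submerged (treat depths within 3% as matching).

y₂ = 5.392 m; the jump is swept downstream

q = Q/b = 302.8/24.6 = 12.31 m²/s; V₁ = q/y₁ = 13.54 m/s. Fr₁ = V₁/√(g·y₁) = 4.533.
Sequent-depth ratio: y₂/y₁ = ½[√(1 + 8Fr₁²) − 1] = ½[√165.39 − 1] = 5.930.
y₂ = 5.930 × 0.9092 = 5.392 m.
Tailwater y_tw = 4.027 m: y_tw < y₂, so the jump is swept downstream.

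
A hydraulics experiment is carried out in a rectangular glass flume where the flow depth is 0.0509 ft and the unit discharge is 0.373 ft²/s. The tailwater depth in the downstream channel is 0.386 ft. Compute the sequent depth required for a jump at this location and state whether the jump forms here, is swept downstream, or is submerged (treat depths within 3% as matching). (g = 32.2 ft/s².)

V₁ = q/y₁ = 0.373/0.0509 = 7.33 ft/s. Fr₁ = V₁/√(g·y₁) = 7.33/√(32.2×0.0509) = 5.72.
Bélanger equation: y₂/y₁ = ½[√(1 + 8Fr₁²) − 1] = ½[√263.1 − 1] = 7.61.
y₂ = 7.61 × 0.0509 = 0.387 ft.
Tailwater y_tw = 0.386 ft: y_tw ≈ y₂, so the jump forms here.

y₂ = 0.387 ft; the jump forms here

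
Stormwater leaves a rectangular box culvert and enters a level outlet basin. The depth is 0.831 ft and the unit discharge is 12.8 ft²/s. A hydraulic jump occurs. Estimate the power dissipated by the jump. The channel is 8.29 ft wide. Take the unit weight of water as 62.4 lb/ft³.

P = 13.8 hp

V₁ = q/y₁ = 12.8/0.831 = 15.4 ft/s. Fr₁ = V₁/√(g·y₁) = 15.4/√(32.2×0.831) = 2.98.
Conjugate-depth relation: y₂/y₁ = ½[√(1 + 8Fr₁²) − 1] = ½[√71.93 − 1] = 3.74.
y₂ = 3.74 × 0.831 = 3.11 ft.
Head loss: ΔE = (y₂ − y₁)³/(4y₁y₂) = (3.11 − 0.831)³/(4×0.831×3.11) = 11.8/10.3 = 1.14 ft.
Q = q·b = 12.8 × 8.29 = 106 cfs. P = γ·Q·ΔE/550 = 62.4 × 106 × 1.14 / 550 = 13.8 hp.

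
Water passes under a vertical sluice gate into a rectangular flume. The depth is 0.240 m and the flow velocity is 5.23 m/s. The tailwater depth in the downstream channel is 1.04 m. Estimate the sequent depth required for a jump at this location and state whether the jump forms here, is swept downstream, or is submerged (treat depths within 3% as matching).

y₂ = 1.04 m; the jump forms here

Fr₁ = V₁/√(g·y₁) = 5.23/√(9.81×0.240) = 3.41.
By Bélanger, y₂/y₁ = ½[√(1 + 8Fr₁²) − 1] = ½[√93.94 − 1] = 4.35.
y₂ = 4.35 × 0.240 = 1.04 m.
Tailwater y_tw = 1.04 m: y_tw ≈ y₂, so the jump forms here.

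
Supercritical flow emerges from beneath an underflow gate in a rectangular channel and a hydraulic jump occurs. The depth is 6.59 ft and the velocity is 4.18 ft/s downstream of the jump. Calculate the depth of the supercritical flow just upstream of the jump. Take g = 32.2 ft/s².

y₁ = 0.949 ft

Fr₂ = V₂/√(g·y₂) = 4.18/√(32.2×6.59) = 0.287.
Applying the sequent-depth relation in reverse, y₁/y₂ = ½[√(1 + 8Fr₂²) − 1] = ½[√1.659 − 1] = 0.144.
y₁ = 0.144 × 6.59 = 0.949 ft.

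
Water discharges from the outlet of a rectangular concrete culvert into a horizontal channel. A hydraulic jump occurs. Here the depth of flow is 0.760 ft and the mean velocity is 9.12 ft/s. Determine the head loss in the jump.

Fr₁ = V₁/√(g·y₁) = 9.12/√(32.2×0.760) = 1.84.
By Bélanger, y₂/y₁ = ½[√(1 + 8Fr₁²) − 1] = ½[√28.19 − 1] = 2.15.
y₂ = 2.15 × 0.760 = 1.64 ft.
Head loss: ΔE = (y₂ − y₁)³/(4y₁y₂) = (1.64 − 0.760)³/(4×0.760×1.64) = 0.676/4.98 = 0.136 ft.

ΔE = 0.136 ft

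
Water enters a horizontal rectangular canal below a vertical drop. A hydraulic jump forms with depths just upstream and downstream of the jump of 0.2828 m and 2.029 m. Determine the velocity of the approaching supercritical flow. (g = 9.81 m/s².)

For a rectangular channel the momentum equation gives q² = ½·g·y₁·y₂·(y₁ + y₂) = ½×9.81×0.2828×2.029×2.312 = 6.507.
q = √6.507 = 2.551 m²/s.
V₁ = q/y₁ = 2.551/0.2828 = 9.020 m/s.

V₁ = 9.020 m/s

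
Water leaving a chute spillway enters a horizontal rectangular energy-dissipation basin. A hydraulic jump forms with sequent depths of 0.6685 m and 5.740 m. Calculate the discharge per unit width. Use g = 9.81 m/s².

For a rectangular channel the momentum equation gives q² = ½·g·y₁·y₂·(y₁ + y₂) = ½×9.81×0.6685×5.740×6.409 = 120.6.
q = √120.6 = 10.98 m²/s.

q = 10.98 m²/s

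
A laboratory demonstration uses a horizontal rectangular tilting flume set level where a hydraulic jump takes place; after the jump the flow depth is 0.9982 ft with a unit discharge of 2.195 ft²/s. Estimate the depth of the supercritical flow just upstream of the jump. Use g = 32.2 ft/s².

V₂ = q/y₂ = 2.195/0.9982 = 2.199 ft/s; Fr₂ = V₂/√(g·y₂) = 0.3879.
The Bélanger relation is symmetric: y₁/y₂ = ½[√(1 + 8Fr₂²) − 1] = ½[√2.2035 − 1] = 0.2422.
y₁ = 0.2422 × 0.9982 = 0.2418 ft.

y₁ = 0.2418 ft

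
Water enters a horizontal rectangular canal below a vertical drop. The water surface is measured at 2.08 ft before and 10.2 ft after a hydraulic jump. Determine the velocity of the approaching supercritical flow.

For a rectangular channel the momentum equation gives q² = ½·g·y₁·y₂·(y₁ + y₂) = ½×32.2×2.08×10.2×12.3 = 4195.
q = √4195 = 64.8 ft²/s.
V₁ = q/y₁ = 64.8/2.08 = 31.1 ft/s.

V₁ = 31.1 ft/s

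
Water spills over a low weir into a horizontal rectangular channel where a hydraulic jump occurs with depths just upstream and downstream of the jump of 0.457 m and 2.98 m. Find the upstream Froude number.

Fr₁ = 4.95

For a rectangular channel the momentum equation gives q² = ½·g·y₁·y₂·(y₁ + y₂) = ½×9.81×0.457×2.98×3.44 = 23.0.
q = √23.0 = 4.79 m²/s.
V₁ = q/y₁ = 10.5 m/s; Fr₁ = V₁/√(g·y₁) = 4.95.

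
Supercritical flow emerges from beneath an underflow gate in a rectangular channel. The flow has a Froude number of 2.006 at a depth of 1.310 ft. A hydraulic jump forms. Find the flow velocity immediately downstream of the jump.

V₂ = 5.473 ft/s

Fr₁ = 2.006 (given).
Sequent-depth ratio: y₂/y₁ = ½[√(1 + 8Fr₁²) − 1] = ½[√33.192 − 1] = 2.381.
y₂ = 2.381 × 1.310 = 3.119 ft.
V₁ = Fr₁·√(g·y₁) = 2.006×√(32.2×1.310) = 13.03 ft/s; q = V₁·y₁ = 17.07 ft²/s.
V₂ = q/y₂ = 17.07/3.119 = 5.473 ft/s.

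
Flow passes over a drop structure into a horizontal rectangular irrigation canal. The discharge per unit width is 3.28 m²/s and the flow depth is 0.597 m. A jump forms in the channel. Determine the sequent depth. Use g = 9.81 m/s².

V₁ = q/y₁ = 3.28/0.597 = 5.49 m/s. Fr₁ = V₁/√(g·y₁) = 5.49/√(9.81×0.597) = 2.27.
From the momentum equation for a rectangular channel, y₂/y₁ = ½[√(1 + 8Fr₁²) − 1] = ½[√42.23 − 1] = 2.75.
y₂ = 2.75 × 0.597 = 1.64 m.

y₂ = 1.64 m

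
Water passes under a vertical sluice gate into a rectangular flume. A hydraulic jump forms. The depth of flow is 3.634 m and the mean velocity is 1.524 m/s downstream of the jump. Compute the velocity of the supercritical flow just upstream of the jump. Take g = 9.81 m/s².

V₁ = 13.06 m/s

Fr₂ = V₂/√(g·y₂) = 1.524/√(9.81×3.634) = 0.2552.
From the momentum equation (using Fr₂), y₁/y₂ = ½[√(1 + 8Fr₂²) − 1] = ½[√1.5212 − 1] = 0.1167.
y₁ = 0.1167 × 3.634 = 0.4240 m.
V₁ = q/y₁ = 5.538/0.4240 = 13.06 m/s.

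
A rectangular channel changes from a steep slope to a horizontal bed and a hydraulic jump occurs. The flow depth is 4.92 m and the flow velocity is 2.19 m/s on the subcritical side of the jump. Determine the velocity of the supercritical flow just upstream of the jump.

Fr₂ = V₂/√(g·y₂) = 2.19/√(9.81×4.92) = 0.315.
The Bélanger relation is symmetric: y₁/y₂ = ½[√(1 + 8Fr₂²) − 1] = ½[√1.795 − 1] = 0.170.
y₁ = 0.170 × 4.92 = 0.836 m.
V₁ = q/y₁ = 10.8/0.836 = 12.9 m/s.

V₁ = 12.9 m/s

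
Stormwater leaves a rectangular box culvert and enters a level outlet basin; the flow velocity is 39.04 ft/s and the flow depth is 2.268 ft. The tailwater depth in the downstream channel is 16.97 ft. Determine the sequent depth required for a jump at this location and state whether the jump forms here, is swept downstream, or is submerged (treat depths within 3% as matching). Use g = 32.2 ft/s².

y₂ = 13.56 ft; the jump is submerged

Fr₁ = V₁/√(g·y₁) = 39.04/√(32.2×2.268) = 4.568.
Conjugate-depth relation: y₂/y₁ = ½[√(1 + 8Fr₁²) − 1] = ½[√167.96 − 1] = 5.980.
y₂ = 5.980 × 2.268 = 13.56 ft.
Tailwater y_tw = 16.97 ft: y_tw > y₂, so the jump is submerged.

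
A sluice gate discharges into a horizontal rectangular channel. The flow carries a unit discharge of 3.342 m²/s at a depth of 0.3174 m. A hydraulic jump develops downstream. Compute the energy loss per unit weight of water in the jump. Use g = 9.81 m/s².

ΔE = 3.354 m

V₁ = q/y₁ = 3.342/0.3174 = 10.53 m/s. Fr₁ = V₁/√(g·y₁) = 10.53/√(9.81×0.3174) = 5.967.
Sequent-depth ratio: y₂/y₁ = ½[√(1 + 8Fr₁²) − 1] = ½[√285.85 − 1] = 7.954.
y₂ = 7.954 × 0.3174 = 2.524 m.
V₂ = q/y₂ = 3.342/2.524 = 1.324 m/s. E₁ = y₁ + V₁²/2g = 5.968 m; E₂ = y₂ + V₂²/2g = 2.614 m. ΔE = E₁ − E₂ = 3.354 m.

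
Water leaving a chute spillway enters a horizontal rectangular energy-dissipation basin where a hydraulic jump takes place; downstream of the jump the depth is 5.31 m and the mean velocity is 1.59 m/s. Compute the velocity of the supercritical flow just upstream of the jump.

V₁ = 17.8 m/s

Fr₂ = V₂/√(g·y₂) = 1.59/√(9.81×5.31) = 0.220.
Since the conjugate-depth ratio holds either way, y₁/y₂ = ½[√(1 + 8Fr₂²) − 1] = ½[√1.388 − 1] = 0.0891.
y₁ = 0.0891 × 5.31 = 0.473 m.
V₁ = q/y₁ = 8.44/0.473 = 17.8 m/s.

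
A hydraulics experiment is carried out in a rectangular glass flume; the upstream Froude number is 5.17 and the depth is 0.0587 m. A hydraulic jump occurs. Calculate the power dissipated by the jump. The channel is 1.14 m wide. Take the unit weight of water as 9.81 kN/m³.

P = 1.10 kW

Fr₁ = 5.17 (given).
From the momentum equation for a rectangular channel, y₂/y₁ = ½[√(1 + 8Fr₁²) − 1] = ½[√214.8 − 1] = 6.83.
y₂ = 6.83 × 0.0587 = 0.401 m.
V₁ = Fr₁·√(g·y₁) = 5.17×√(9.81×0.0587) = 3.92 m/s; q = V₁·y₁ = 0.230 m²/s. V₂ = q/y₂ = 0.230/0.401 = 0.575 m/s. E₁ = y₁ + V₁²/2g = 0.843 m; E₂ = y₂ + V₂²/2g = 0.418 m. ΔE = E₁ − E₂ = 0.426 m.
Q = q·b = 0.230 × 1.14 = 0.263 m³/s. P = γ·Q·ΔE = 9.81 × 0.263 × 0.426 = 1.10 kW.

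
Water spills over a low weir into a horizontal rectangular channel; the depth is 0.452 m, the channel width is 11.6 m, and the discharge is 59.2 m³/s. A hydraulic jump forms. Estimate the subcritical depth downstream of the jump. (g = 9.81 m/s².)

q = Q/b = 59.2/11.6 = 5.10 m²/s; V₁ = q/y₁ = 11.3 m/s. Fr₁ = V₁/√(g·y₁) = 5.36.
Bélanger equation: y₂/y₁ = ½[√(1 + 8Fr₁²) − 1] = ½[√231.0 − 1] = 7.10.
y₂ = 7.10 × 0.452 = 3.21 m.

y₂ = 3.21 m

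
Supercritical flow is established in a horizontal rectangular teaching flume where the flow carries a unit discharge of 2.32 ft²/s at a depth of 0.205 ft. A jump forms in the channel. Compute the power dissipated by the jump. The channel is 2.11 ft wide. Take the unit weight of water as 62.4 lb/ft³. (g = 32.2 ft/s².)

P = 0.530 hp

V₁ = q/y₁ = 2.32/0.205 = 11.3 ft/s. Fr₁ = V₁/√(g·y₁) = 11.3/√(32.2×0.205) = 4.40.
From the momentum equation for a rectangular channel, y₂/y₁ = ½[√(1 + 8Fr₁²) − 1] = ½[√156.2 − 1] = 5.75.
y₂ = 5.75 × 0.205 = 1.18 ft.
Head loss: ΔE = (y₂ − y₁)³/(4y₁y₂) = (1.18 − 0.205)³/(4×0.205×1.18) = 0.923/0.966 = 0.955 ft.
Q = q·b = 2.32 × 2.11 = 4.90 cfs. P = γ·Q·ΔE/550 = 62.4 × 4.90 × 0.955 / 550 = 0.530 hp.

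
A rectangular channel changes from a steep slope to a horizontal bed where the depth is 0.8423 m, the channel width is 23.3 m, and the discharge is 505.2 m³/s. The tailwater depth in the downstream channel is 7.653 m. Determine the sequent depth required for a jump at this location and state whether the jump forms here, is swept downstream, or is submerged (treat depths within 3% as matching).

q = Q/b = 505.2/23.3 = 21.68 m²/s; V₁ = q/y₁ = 25.74 m/s. Fr₁ = V₁/√(g·y₁) = 8.955.
From the momentum equation for a rectangular channel, y₂/y₁ = ½[√(1 + 8Fr₁²) − 1] = ½[√642.56 − 1] = 12.17.
y₂ = 12.17 × 0.8423 = 10.25 m.
Tailwater y_tw = 7.653 m: y_tw < y₂, so the jump is swept downstream.

y₂ = 10.25 m; the jump is swept downstream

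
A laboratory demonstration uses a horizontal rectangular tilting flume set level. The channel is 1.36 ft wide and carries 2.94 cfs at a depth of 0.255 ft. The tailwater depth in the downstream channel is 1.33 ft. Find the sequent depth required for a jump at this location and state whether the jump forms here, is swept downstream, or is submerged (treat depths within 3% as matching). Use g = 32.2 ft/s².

q = Q/b = 2.94/1.36 = 2.16 ft²/s; V₁ = q/y₁ = 8.48 ft/s. Fr₁ = V₁/√(g·y₁) = 2.96.
By Bélanger, y₂/y₁ = ½[√(1 + 8Fr₁²) − 1] = ½[√71.02 − 1] = 3.71.
y₂ = 3.71 × 0.255 = 0.947 ft.
Tailwater y_tw = 1.33 ft: y_tw > y₂, so the jump is submerged.

y₂ = 0.947 ft; the jump is submerged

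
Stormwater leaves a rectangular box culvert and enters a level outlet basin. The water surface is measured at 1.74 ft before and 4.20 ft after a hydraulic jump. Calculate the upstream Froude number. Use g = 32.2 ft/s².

For a rectangular channel the momentum equation gives q² = ½·g·y₁·y₂·(y₁ + y₂) = ½×32.2×1.74×4.20×5.94 = 699.
q = √699 = 26.4 ft²/s.
V₁ = q/y₁ = 15.2 ft/s; Fr₁ = V₁/√(g·y₁) = 2.03.

Fr₁ = 2.03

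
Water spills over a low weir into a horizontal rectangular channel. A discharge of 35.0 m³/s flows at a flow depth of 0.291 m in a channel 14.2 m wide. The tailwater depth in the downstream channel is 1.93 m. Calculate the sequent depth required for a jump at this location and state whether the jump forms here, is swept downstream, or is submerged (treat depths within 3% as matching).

y₂ = 1.92 m; the jump forms here

q = Q/b = 35.0/14.2 = 2.46 m²/s; V₁ = q/y₁ = 8.47 m/s. Fr₁ = V₁/√(g·y₁) = 5.01.
By Bélanger, y₂/y₁ = ½[√(1 + 8Fr₁²) − 1] = ½[√202.0 − 1] = 6.61.
y₂ = 6.61 × 0.291 = 1.92 m.
Tailwater y_tw = 1.93 m: y_tw ≈ y₂, so the jump forms here.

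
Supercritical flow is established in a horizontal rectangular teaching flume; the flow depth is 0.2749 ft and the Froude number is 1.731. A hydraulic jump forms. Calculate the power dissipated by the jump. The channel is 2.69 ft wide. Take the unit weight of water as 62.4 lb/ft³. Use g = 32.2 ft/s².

Fr₁ = 1.731 (given).
Bélanger equation: y₂/y₁ = ½[√(1 + 8Fr₁²) − 1] = ½[√24.971 − 1] = 1.999.
y₂ = 1.999 × 0.2749 = 0.5494 ft.
V₁ = Fr₁·√(g·y₁) = 1.731×√(32.2×0.2749) = 5.150 ft/s; q = V₁·y₁ = 1.416 ft²/s. V₂ = q/y₂ = 1.416/0.5494 = 2.577 ft/s. E₁ = y₁ + V₁²/2g = 0.6867 ft; E₂ = y₂ + V₂²/2g = 0.6525 ft. ΔE = E₁ − E₂ = 0.03424 ft.
Q = q·b = 1.416 × 2.69 = 3.808 cfs. P = γ·Q·ΔE/550 = 62.4 × 3.808 × 0.03424 / 550 = 0.01479 hp.

P = 0.01479 hp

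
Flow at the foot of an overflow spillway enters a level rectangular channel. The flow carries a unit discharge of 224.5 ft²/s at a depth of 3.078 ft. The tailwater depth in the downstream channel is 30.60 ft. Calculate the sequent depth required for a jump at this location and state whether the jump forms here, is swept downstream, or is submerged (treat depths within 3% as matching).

y₂ = 30.39 ft; the jump forms here

V₁ = q/y₁ = 224.5/3.078 = 72.94 ft/s. Fr₁ = V₁/√(g·y₁) = 72.94/√(32.2×3.078) = 7.326.
Bélanger equation: y₂/y₁ = ½[√(1 + 8Fr₁²) − 1] = ½[√430.40 − 1] = 9.873.
y₂ = 9.873 × 3.078 = 30.39 ft.
Tailwater y_tw = 30.60 ft: y_tw ≈ y₂, so the jump forms here.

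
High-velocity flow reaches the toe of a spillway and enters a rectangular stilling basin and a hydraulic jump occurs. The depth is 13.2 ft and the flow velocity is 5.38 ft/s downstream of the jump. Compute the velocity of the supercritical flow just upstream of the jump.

Fr₂ = V₂/√(g·y₂) = 5.38/√(32.2×13.2) = 0.261.
From the momentum equation (using Fr₂), y₁/y₂ = ½[√(1 + 8Fr₂²) − 1] = ½[√1.545 − 1] = 0.121.
y₁ = 0.121 × 13.2 = 1.60 ft.
V₁ = q/y₁ = 71.0/1.60 = 44.3 ft/s.

V₁ = 44.3 ft/s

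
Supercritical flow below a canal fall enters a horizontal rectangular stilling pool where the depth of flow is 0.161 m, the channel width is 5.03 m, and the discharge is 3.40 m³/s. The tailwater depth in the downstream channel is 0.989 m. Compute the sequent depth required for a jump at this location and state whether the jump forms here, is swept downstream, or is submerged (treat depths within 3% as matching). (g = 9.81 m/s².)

y₂ = 0.684 m; the jump is submerged

q = Q/b = 3.40/5.03 = 0.676 m²/s; V₁ = q/y₁ = 4.20 m/s. Fr₁ = V₁/√(g·y₁) = 3.34.
Sequent-depth ratio: y₂/y₁ = ½[√(1 + 8Fr₁²) − 1] = ½[√90.28 − 1] = 4.25.
y₂ = 4.25 × 0.161 = 0.684 m.
Tailwater y_tw = 0.989 m: y_tw > y₂, so the jump is submerged.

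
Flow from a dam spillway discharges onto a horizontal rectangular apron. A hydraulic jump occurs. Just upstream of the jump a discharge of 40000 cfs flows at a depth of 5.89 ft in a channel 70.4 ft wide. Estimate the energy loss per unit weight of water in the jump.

q = Q/b = 40000/70.4 = 568 ft²/s; V₁ = q/y₁ = 96.5 ft/s. Fr₁ = V₁/√(g·y₁) = 7.00.
Conjugate-depth relation: y₂/y₁ = ½[√(1 + 8Fr₁²) − 1] = ½[√393.5 − 1] = 9.42.
y₂ = 9.42 × 5.89 = 55.5 ft.
Head loss: ΔE = (y₂ − y₁)³/(4y₁y₂) = (55.5 − 5.89)³/(4×5.89×55.5) = 121921/1307 = 93.3 ft.

ΔE = 93.3 ft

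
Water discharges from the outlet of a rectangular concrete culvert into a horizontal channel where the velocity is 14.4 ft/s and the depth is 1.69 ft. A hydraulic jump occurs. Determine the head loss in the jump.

Fr₁ = V₁/√(g·y₁) = 14.4/√(32.2×1.69) = 1.95.
Sequent-depth ratio: y₂/y₁ = ½[√(1 + 8Fr₁²) − 1] = ½[√31.48 − 1] = 2.31.
y₂ = 2.31 × 1.69 = 3.90 ft.
q = V₁·y₁ = 14.4 × 1.69 = 24.3 ft²/s. V₂ = q/y₂ = 24.3/3.90 = 6.25 ft/s. E₁ = y₁ + V₁²/2g = 4.91 ft; E₂ = y₂ + V₂²/2g = 4.50 ft. ΔE = E₁ − E₂ = 0.408 ft.

ΔE = 0.408 ft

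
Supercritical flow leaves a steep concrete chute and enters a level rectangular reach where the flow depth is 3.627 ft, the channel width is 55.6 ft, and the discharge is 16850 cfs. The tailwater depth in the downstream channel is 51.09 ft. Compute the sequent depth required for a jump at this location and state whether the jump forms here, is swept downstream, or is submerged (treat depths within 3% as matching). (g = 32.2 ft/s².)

q = Q/b = 16850/55.6 = 303.1 ft²/s; V₁ = q/y₁ = 83.56 ft/s. Fr₁ = V₁/√(g·y₁) = 7.732.
By Bélanger, y₂/y₁ = ½[√(1 + 8Fr₁²) − 1] = ½[√479.24 − 1] = 10.45.
y₂ = 10.45 × 3.627 = 37.89 ft.
Tailwater y_tw = 51.09 ft: y_tw > y₂, so the jump is submerged.

y₂ = 37.89 ft; the jump is submerged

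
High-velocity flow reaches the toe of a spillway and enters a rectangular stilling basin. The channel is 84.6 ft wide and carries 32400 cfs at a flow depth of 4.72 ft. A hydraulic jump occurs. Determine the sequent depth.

y₂ = 41.6 ft

q = Q/b = 32400/84.6 = 383 ft²/s; V₁ = q/y₁ = 81.1 ft/s. Fr₁ = V₁/√(g·y₁) = 6.58.
Sequent-depth ratio: y₂/y₁ = ½[√(1 + 8Fr₁²) − 1] = ½[√347.5 − 1] = 8.82.
y₂ = 8.82 × 4.72 = 41.6 ft.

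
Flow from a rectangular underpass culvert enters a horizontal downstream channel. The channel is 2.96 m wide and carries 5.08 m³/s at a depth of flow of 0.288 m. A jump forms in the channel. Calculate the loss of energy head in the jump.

ΔE = 0.703 m

q = Q/b = 5.08/2.96 = 1.72 m²/s; V₁ = q/y₁ = 5.96 m/s. Fr₁ = V₁/√(g·y₁) = 3.55.
Sequent-depth ratio: y₂/y₁ = ½[√(1 + 8Fr₁²) − 1] = ½[√101.6 − 1] = 4.54.
y₂ = 4.54 × 0.288 = 1.31 m.
Head loss: ΔE = (y₂ − y₁)³/(4y₁y₂) = (1.31 − 0.288)³/(4×0.288×1.31) = 1.06/1.51 = 0.703 m.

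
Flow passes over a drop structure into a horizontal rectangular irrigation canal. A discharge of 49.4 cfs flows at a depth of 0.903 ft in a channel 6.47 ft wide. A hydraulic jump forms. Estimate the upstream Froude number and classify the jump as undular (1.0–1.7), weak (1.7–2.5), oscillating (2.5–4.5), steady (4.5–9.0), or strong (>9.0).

Fr₁ = 1.57; undular jump

q = Q/b = 49.4/6.47 = 7.64 ft²/s; V₁ = q/y₁ = 8.46 ft/s. Fr₁ = V₁/√(g·y₁) = 1.57.
Fr₁ = 1.57 lies in the undular range.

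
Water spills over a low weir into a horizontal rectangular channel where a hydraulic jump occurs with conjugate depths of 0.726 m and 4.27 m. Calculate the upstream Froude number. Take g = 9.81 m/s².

Fr₁ = 4.50

For a rectangular channel the momentum equation gives q² = ½·g·y₁·y₂·(y₁ + y₂) = ½×9.81×0.726×4.27×5.00 = 76.0.
q = √76.0 = 8.72 m²/s.
V₁ = q/y₁ = 12.0 m/s; Fr₁ = V₁/√(g·y₁) = 4.50.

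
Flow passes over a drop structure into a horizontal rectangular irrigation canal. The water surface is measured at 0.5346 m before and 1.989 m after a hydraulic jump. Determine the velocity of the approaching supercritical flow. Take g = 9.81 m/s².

V₁ = 6.786 m/s

For a rectangular channel the momentum equation gives q² = ½·g·y₁·y₂·(y₁ + y₂) = ½×9.81×0.5346×1.989×2.524 = 13.16.
q = √13.16 = 3.628 m²/s.
V₁ = q/y₁ = 3.628/0.5346 = 6.786 m/s.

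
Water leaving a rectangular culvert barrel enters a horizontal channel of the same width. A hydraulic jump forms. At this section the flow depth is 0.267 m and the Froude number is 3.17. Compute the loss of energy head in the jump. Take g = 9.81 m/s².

Fr₁ = 3.17 (given).
From the momentum equation for a rectangular channel, y₂/y₁ = ½[√(1 + 8Fr₁²) − 1] = ½[√81.39 − 1] = 4.01.
y₂ = 4.01 × 0.267 = 1.07 m.
Head loss: ΔE = (y₂ − y₁)³/(4y₁y₂) = (1.07 − 0.267)³/(4×0.267×1.07) = 0.520/1.14 = 0.454 m.

ΔE = 0.454 m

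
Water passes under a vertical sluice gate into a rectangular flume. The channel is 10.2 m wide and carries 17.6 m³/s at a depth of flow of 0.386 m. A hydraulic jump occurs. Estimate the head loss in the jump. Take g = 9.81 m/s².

ΔE = 0.198 m

q = Q/b = 17.6/10.2 = 1.73 m²/s; V₁ = q/y₁ = 4.47 m/s. Fr₁ = V₁/√(g·y₁) = 2.30.
By Bélanger, y₂/y₁ = ½[√(1 + 8Fr₁²) − 1] = ½[√43.22 − 1] = 2.79.
y₂ = 2.79 × 0.386 = 1.08 m.
Head loss: ΔE = (y₂ − y₁)³/(4y₁y₂) = (1.08 − 0.386)³/(4×0.386×1.08) = 0.328/1.66 = 0.198 m.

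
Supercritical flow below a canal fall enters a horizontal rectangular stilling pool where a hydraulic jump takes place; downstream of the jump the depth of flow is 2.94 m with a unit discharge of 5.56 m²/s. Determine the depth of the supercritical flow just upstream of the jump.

V₂ = q/y₂ = 5.56/2.94 = 1.89 m/s; Fr₂ = V₂/√(g·y₂) = 0.352.
Since the conjugate-depth ratio holds either way, y₁/y₂ = ½[√(1 + 8Fr₂²) − 1] = ½[√1.992 − 1] = 0.206.
y₁ = 0.206 × 2.94 = 0.605 m.

y₁ = 0.605 m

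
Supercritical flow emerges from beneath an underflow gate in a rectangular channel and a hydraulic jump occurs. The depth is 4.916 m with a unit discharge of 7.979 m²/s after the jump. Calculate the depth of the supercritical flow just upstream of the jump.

y₁ = 0.4885 m

V₂ = q/y₂ = 7.979/4.916 = 1.623 m/s; Fr₂ = V₂/√(g·y₂) = 0.2337.
Applying the sequent-depth relation in reverse, y₁/y₂ = ½[√(1 + 8Fr₂²) − 1] = ½[√1.4370 − 1] = 0.09937.
y₁ = 0.09937 × 4.916 = 0.4885 m.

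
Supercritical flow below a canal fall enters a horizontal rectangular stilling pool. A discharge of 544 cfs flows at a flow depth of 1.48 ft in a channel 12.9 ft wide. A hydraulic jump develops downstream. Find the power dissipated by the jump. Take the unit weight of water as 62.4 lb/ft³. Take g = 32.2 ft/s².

q = Q/b = 544/12.9 = 42.2 ft²/s; V₁ = q/y₁ = 28.5 ft/s. Fr₁ = V₁/√(g·y₁) = 4.13.
Bélanger equation: y₂/y₁ = ½[√(1 + 8Fr₁²) − 1] = ½[√137.3 − 1] = 5.36.
y₂ = 5.36 × 1.48 = 7.93 ft.
Head loss: ΔE = (y₂ − y₁)³/(4y₁y₂) = (7.93 − 1.48)³/(4×1.48×7.93) = 268/46.9 = 5.72 ft.
P = γ·Q·ΔE/550 = 62.4 × 544 × 5.72 / 550 = 353 hp.

P = 353 hp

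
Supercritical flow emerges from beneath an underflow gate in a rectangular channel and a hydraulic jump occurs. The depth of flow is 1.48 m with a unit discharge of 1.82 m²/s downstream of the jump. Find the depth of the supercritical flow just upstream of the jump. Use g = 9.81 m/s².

V₂ = q/y₂ = 1.82/1.48 = 1.23 m/s; Fr₂ = V₂/√(g·y₂) = 0.323.
From the momentum equation (using Fr₂), y₁/y₂ = ½[√(1 + 8Fr₂²) − 1] = ½[√1.833 − 1] = 0.177.
y₁ = 0.177 × 1.48 = 0.262 m.

y₁ = 0.262 m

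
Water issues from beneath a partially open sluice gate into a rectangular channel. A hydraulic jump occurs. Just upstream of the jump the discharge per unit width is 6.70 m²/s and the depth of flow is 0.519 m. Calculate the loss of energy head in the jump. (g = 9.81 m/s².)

V₁ = q/y₁ = 6.70/0.519 = 12.9 m/s. Fr₁ = V₁/√(g·y₁) = 12.9/√(9.81×0.519) = 5.72.
Conjugate-depth relation: y₂/y₁ = ½[√(1 + 8Fr₁²) − 1] = ½[√262.9 − 1] = 7.61.
y₂ = 7.61 × 0.519 = 3.95 m.
Head loss: ΔE = (y₂ − y₁)³/(4y₁y₂) = (3.95 − 0.519)³/(4×0.519×3.95) = 40.3/8.20 = 4.92 m.

ΔE = 4.92 m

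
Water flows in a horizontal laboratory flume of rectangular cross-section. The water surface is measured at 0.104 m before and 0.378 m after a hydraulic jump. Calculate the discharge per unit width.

For a rectangular channel the momentum equation gives q² = ½·g·y₁·y₂·(y₁ + y₂) = ½×9.81×0.104×0.378×0.482 = 0.0929.
q = √0.0929 = 0.305 m²/s.

q = 0.305 m²/s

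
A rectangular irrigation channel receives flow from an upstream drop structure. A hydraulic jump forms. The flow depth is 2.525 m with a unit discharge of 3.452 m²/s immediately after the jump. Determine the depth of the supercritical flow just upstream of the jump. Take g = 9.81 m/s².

y₁ = 0.3363 m

V₂ = q/y₂ = 3.452/2.525 = 1.367 m/s; Fr₂ = V₂/√(g·y₂) = 0.2747.
Applying the sequent-depth relation in reverse, y₁/y₂ = ½[√(1 + 8Fr₂²) − 1] = ½[√1.6036 − 1] = 0.1332.
y₁ = 0.1332 × 2.525 = 0.3363 m.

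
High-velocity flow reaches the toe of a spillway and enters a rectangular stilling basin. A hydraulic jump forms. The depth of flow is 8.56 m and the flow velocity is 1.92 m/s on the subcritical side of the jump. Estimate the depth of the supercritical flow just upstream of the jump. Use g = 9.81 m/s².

y₁ = 0.695 m

Fr₂ = V₂/√(g·y₂) = 1.92/√(9.81×8.56) = 0.210.
The Bélanger relation is symmetric: y₁/y₂ = ½[√(1 + 8Fr₂²) − 1] = ½[√1.351 − 1] = 0.0812.
y₁ = 0.0812 × 8.56 = 0.695 m.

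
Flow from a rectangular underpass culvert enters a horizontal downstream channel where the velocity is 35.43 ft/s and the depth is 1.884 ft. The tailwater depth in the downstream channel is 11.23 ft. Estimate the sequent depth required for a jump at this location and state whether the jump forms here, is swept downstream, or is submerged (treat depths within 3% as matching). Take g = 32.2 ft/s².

Fr₁ = V₁/√(g·y₁) = 35.43/√(32.2×1.884) = 4.549.
Sequent-depth ratio: y₂/y₁ = ½[√(1 + 8Fr₁²) − 1] = ½[√166.54 − 1] = 5.952.
y₂ = 5.952 × 1.884 = 11.21 ft.
Tailwater y_tw = 11.23 ft: y_tw ≈ y₂, so the jump forms here.

y₂ = 11.21 ft; the jump forms here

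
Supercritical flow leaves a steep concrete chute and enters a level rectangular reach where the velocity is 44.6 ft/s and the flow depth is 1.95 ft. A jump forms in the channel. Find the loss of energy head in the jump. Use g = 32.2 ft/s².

Fr₁ = V₁/√(g·y₁) = 44.6/√(32.2×1.95) = 5.63.
Sequent-depth ratio: y₂/y₁ = ½[√(1 + 8Fr₁²) − 1] = ½[√254.4 − 1] = 7.48.
y₂ = 7.48 × 1.95 = 14.6 ft.
Head loss: ΔE = (y₂ − y₁)³/(4y₁y₂) = (14.6 − 1.95)³/(4×1.95×14.6) = 2013/114 = 17.7 ft.

ΔE = 17.7 ft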